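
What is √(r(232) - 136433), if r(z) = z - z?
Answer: I*√136433 ≈ 369.37*I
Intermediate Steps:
r(z) = 0
√(r(232) - 136433) = √(0 - 136433) = √(-136433) = I*√136433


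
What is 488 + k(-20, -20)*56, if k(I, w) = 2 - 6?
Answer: 264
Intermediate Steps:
k(I, w) = -4
488 + k(-20, -20)*56 = 488 - 4*56 = 488 - 224 = 264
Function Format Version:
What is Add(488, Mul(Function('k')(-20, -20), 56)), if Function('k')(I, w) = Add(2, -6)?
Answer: 264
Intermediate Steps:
Function('k')(I, w) = -4
Add(488, Mul(Function('k')(-20, -20), 56)) = Add(488, Mul(-4, 56)) = Add(488, -224) = 264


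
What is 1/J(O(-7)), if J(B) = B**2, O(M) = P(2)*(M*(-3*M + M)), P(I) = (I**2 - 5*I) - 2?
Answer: 1/614656 ≈ 1.6269e-6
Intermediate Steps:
P(I) = -2 + I**2 - 5*I
O(M) = 16*M**2 (O(M) = (-2 + 2**2 - 5*2)*(M*(-3*M + M)) = (-2 + 4 - 10)*(M*(-2*M)) = -(-16)*M**2 = 16*M**2)
1/J(O(-7)) = 1/((16*(-7)**2)**2) = 1/((16*49)**2) = 1/(784**2) = 1/614656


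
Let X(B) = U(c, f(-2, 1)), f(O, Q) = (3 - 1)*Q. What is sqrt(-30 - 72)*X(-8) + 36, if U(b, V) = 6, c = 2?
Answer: 36 + 6*I*sqrt(102) ≈ 36.0 + 60.597*I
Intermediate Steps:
f(O, Q) = 2*Q
X(B) = 6
sqrt(-30 - 72)*X(-8) + 36 = sqrt(-30 - 72)*6 + 36 = sqrt(-102)*6 + 36 = (I*sqrt(102))*6 + 36 = 6*I*sqrt(102) + 36 = 36 + 6*I*sqrt(102)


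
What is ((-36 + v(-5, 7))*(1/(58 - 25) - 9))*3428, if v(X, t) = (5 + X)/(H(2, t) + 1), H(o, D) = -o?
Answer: 12176256/11 ≈ 1.1069e+6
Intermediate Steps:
v(X, t) = -5 - X (v(X, t) = (5 + X)/(-1*2 + 1) = (5 + X)/(-2 + 1) = (5 + X)/(-1) = (5 + X)*(-1) = -5 - X)
((-36 + v(-5, 7))*(1/(58 - 25) - 9))*3428 = ((-36 + (-5 - 1*(-5)))*(1/(58 - 25) - 9))*3428 = ((-36 + (-5 + 5))*(1/33 - 9))*3428 = ((-36 + 0)*(1/33 - 9))*3428 = -36*(-296/33)*3428 = (3552/11)*3428 = 12176256/11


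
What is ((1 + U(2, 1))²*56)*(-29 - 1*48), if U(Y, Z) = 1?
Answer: -17248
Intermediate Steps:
((1 + U(2, 1))²*56)*(-29 - 1*48) = ((1 + 1)²*56)*(-29 - 1*48) = (2²*56)*(-29 - 48) = (4*56)*(-77) = 224*(-77) = -17248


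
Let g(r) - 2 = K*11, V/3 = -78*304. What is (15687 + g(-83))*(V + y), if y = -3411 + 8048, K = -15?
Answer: -1032330476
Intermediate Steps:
V = -71136 (V = 3*(-78*304) = 3*(-23712) = -71136)
y = 4637
g(r) = -163 (g(r) = 2 - 15*11 = 2 - 165 = -163)
(15687 + g(-83))*(V + y) = (15687 - 163)*(-71136 + 4637) = 15524*(-66499) = -1032330476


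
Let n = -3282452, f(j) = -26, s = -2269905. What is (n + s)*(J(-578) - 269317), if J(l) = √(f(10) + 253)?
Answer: 1495344130169 - 5552357*√227 ≈ 1.4953e+12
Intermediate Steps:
J(l) = √227 (J(l) = √(-26 + 253) = √227)
(n + s)*(J(-578) - 269317) = (-3282452 - 2269905)*(√227 - 269317) = -5552357*(-269317 + √227) = 1495344130169 - 5552357*√227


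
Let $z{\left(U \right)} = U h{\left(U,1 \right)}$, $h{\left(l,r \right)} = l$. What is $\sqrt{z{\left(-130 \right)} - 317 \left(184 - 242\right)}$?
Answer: $\sqrt{35286} \approx 187.85$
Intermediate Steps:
$z{\left(U \right)} = U^{2}$ ($z{\left(U \right)} = U U = U^{2}$)
$\sqrt{z{\left(-130 \right)} - 317 \left(184 - 242\right)} = \sqrt{\left(-130\right)^{2} - 317 \left(184 - 242\right)} = \sqrt{16900 - -18386} = \sqrt{16900 + 18386} = \sqrt{35286}$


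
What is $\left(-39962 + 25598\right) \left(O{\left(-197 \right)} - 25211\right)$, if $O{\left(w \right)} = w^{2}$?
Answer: $-195321672$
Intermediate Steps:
$\left(-39962 + 25598\right) \left(O{\left(-197 \right)} - 25211\right) = \left(-39962 + 25598\right) \left(\left(-197\right)^{2} - 25211\right) = - 14364 \left(38809 - 25211\right) = \left(-14364\right) 13598 = -195321672$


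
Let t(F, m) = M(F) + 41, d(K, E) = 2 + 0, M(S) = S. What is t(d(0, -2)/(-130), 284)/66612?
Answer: 222/360815 ≈ 0.00061527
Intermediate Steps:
d(K, E) = 2
t(F, m) = 41 + F (t(F, m) = F + 41 = 41 + F)
t(d(0, -2)/(-130), 284)/66612 = (41 + 2/(-130))/66612 = (41 + 2*(-1/130))*(1/66612) = (41 - 1/65)*(1/66612) = (2664/65)*(1/66612) = 222/360815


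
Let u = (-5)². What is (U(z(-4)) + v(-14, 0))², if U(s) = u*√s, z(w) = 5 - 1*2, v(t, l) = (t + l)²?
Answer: 40291 + 9800*√3 ≈ 57265.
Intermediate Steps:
v(t, l) = (l + t)²
z(w) = 3 (z(w) = 5 - 2 = 3)
u = 25
U(s) = 25*√s
(U(z(-4)) + v(-14, 0))² = (25*√3 + (0 - 14)²)² = (25*√3 + (-14)²)² = (25*√3 + 196)² = (196 + 25*√3)²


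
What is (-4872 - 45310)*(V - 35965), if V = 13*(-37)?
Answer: 1828933172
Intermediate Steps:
V = -481
(-4872 - 45310)*(V - 35965) = (-4872 - 45310)*(-481 - 35965) = -50182*(-36446) = 1828933172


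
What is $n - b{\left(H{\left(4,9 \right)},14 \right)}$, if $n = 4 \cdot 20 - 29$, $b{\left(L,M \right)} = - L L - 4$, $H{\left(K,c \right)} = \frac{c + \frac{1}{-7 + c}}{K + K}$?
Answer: $\frac{14441}{256} \approx 56.41$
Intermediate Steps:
$H{\left(K,c \right)} = \frac{c + \frac{1}{-7 + c}}{2 K}$
$b{\left(L,M \right)} = -4 - L^{2}$ ($b{\left(L,M \right)} = - L^{2} - 4 = -4 - L^{2}$)
$n = 51$ ($n = 80 - 29 = 51$)
$n - b{\left(H{\left(4,9 \right)},14 \right)} = 51 - \left(-4 - \left(\frac{1 + 9^{2} - 63}{2 \cdot 4 \left(-7 + 9\right)}\right)^{2}\right) = 51 - \left(-4 - \left(\frac{1}{2} \cdot \frac{1}{4} \cdot \frac{1}{2} \left(1 + 81 - 63\right)\right)^{2}\right) = 51 - \left(-4 - \left(\frac{1}{2} \cdot \frac{1}{4} \cdot \frac{1}{2} \cdot 19\right)^{2}\right) = 51 - \left(-4 - \left(\frac{19}{16}\right)^{2}\right) = 51 - \left(-4 - \frac{361}{256}\right) = 51 - - \frac{1385}{256} = 51 + \frac{1385}{256} = \frac{14441}{256}$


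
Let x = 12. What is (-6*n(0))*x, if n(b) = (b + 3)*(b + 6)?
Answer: -1296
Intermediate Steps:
n(b) = (3 + b)*(6 + b)
(-6*n(0))*x = -6*(18 + 0² + 9*0)*12 = -6*(18 + 0 + 0)*12 = -6*18*12 = -108*12 = -1296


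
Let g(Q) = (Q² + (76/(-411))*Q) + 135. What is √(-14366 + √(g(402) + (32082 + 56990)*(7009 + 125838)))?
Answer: √(-269635454 + 137*√222095634995779)/137 ≈ 307.27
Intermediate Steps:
g(Q) = 135 + Q² - 76*Q/411 (g(Q) = (Q² + (76*(-1/411))*Q) + 135 = (Q² - 76*Q/411) + 135 = 135 + Q² - 76*Q/411)
√(-14366 + √(g(402) + (32082 + 56990)*(7009 + 125838))) = √(-14366 + √((135 + 402² - 76/411*402) + (32082 + 56990)*(7009 + 125838))) = √(-14366 + √((135 + 161604 - 10184/137) + 89072*132847)) = √(-14366 + √(22148059/137 + 11832947984)) = √(-14366 + √(1621136021867/137)) = √(-14366 + √222095634995779/137)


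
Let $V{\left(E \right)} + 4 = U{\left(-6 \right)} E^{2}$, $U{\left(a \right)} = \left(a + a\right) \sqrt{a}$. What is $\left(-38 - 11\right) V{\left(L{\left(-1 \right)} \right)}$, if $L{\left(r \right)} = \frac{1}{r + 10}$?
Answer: $196 + \frac{196 i \sqrt{6}}{27} \approx 196.0 + 17.781 i$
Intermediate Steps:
$U{\left(a \right)} = 2 a^{\frac{3}{2}}$ ($U{\left(a \right)} = 2 a \sqrt{a} = 2 a^{\frac{3}{2}}$)
$L{\left(r \right)} = \frac{1}{10 + r}$
$V{\left(E \right)} = -4 - 12 i \sqrt{6} E^{2}$ ($V{\left(E \right)} = -4 + 2 \left(-6\right)^{\frac{3}{2}} E^{2} = -4 + 2 \left(- 6 i \sqrt{6}\right) E^{2} = -4 + - 12 i \sqrt{6} E^{2} = -4 - 12 i \sqrt{6} E^{2}$)
$\left(-38 - 11\right) V{\left(L{\left(-1 \right)} \right)} = \left(-38 - 11\right) \left(-4 - 12 i \sqrt{6} \left(\frac{1}{10 - 1}\right)^{2}\right) = \left(-38 - 11\right) \left(-4 - 12 i \sqrt{6} \left(\frac{1}{9}\right)^{2}\right) = - 49 \left(-4 - \frac{12 i \sqrt{6}}{81}\right) = - 49 \left(-4 - 12 i \sqrt{6} \cdot \frac{1}{81}\right) = - 49 \left(-4 - \frac{4 i \sqrt{6}}{27}\right) = 196 + \frac{196 i \sqrt{6}}{27}$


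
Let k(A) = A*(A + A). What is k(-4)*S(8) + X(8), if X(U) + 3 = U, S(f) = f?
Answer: 261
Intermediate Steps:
k(A) = 2*A**2 (k(A) = A*(2*A) = 2*A**2)
X(U) = -3 + U
k(-4)*S(8) + X(8) = (2*(-4)**2)*8 + (-3 + 8) = (2*16)*8 + 5 = 32*8 + 5 = 256 + 5 = 261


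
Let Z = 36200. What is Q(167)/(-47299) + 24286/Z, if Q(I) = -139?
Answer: 576867657/856111900 ≈ 0.67382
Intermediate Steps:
Q(167)/(-47299) + 24286/Z = -139/(-47299) + 24286/36200 = -139*(-1/47299) + 24286*(1/36200) = 139/47299 + 12143/18100 = 576867657/856111900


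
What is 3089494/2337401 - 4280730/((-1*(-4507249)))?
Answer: 3919336159276/10535248319849 ≈ 0.37202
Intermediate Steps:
3089494/2337401 - 4280730/((-1*(-4507249))) = 3089494*(1/2337401) - 4280730/4507249 = 3089494/2337401 - 4280730*1/4507249 = 3089494/2337401 - 4280730/4507249 = 3919336159276/10535248319849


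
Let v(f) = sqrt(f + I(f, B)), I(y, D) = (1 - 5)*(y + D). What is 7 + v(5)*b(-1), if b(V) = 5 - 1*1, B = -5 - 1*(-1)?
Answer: 11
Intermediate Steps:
B = -4 (B = -5 + 1 = -4)
b(V) = 4 (b(V) = 5 - 1 = 4)
I(y, D) = -4*D - 4*y (I(y, D) = -4*(D + y) = -4*D - 4*y)
v(f) = sqrt(16 - 3*f) (v(f) = sqrt(f + (-4*(-4) - 4*f)) = sqrt(f + (16 - 4*f)) = sqrt(16 - 3*f))
7 + v(5)*b(-1) = 7 + sqrt(16 - 3*5)*4 = 7 + sqrt(16 - 15)*4 = 7 + sqrt(1)*4 = 7 + 1*4 = 7 + 4 = 11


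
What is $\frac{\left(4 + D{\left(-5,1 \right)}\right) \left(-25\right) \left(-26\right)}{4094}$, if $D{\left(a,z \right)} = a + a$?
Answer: $- \frac{1950}{2047} \approx -0.95261$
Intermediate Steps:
$D{\left(a,z \right)} = 2 a$
$\frac{\left(4 + D{\left(-5,1 \right)}\right) \left(-25\right) \left(-26\right)}{4094} = \frac{\left(4 + 2 \left(-5\right)\right) \left(-25\right) \left(-26\right)}{4094} = \left(4 - 10\right) \left(-25\right) \left(-26\right) \frac{1}{4094} = \left(-6\right) \left(-25\right) \left(-26\right) \frac{1}{4094} = 150 \left(-26\right) \frac{1}{4094} = \left(-3900\right) \frac{1}{4094} = - \frac{1950}{2047}$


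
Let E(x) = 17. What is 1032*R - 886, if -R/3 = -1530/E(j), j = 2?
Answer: 277754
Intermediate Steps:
R = 270 (R = -(-4590)/17 = -3*(-90) = 270)
1032*R - 886 = 1032*270 - 886 = 278640 - 886 = 277754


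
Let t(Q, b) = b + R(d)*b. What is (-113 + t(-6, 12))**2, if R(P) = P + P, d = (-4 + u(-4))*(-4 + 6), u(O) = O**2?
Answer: 225625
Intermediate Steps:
d = 24 (d = (-4 + (-4)**2)*(-4 + 6) = (-4 + 16)*2 = 12*2 = 24)
R(P) = 2*P
t(Q, b) = 49*b (t(Q, b) = b + (2*24)*b = b + 48*b = 49*b)
(-113 + t(-6, 12))**2 = (-113 + 49*12)**2 = (-113 + 588)**2 = 475**2 = 225625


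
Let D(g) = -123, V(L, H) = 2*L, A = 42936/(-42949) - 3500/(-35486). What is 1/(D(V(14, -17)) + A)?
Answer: -762044107/94418077859 ≈ -0.0080710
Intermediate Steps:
A = -686652698/762044107 (A = 42936*(-1/42949) - 3500*(-1/35486) = -42936/42949 + 1750/17743 = -686652698/762044107 ≈ -0.90107)
1/(D(V(14, -17)) + A) = 1/(-123 - 686652698/762044107) = 1/(-94418077859/762044107) = -762044107/94418077859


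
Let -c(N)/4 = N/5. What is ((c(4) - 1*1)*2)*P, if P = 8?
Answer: -336/5 ≈ -67.200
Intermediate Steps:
c(N) = -4*N/5
((c(4) - 1*1)*2)*P = ((-⅘*4 - 1*1)*2)*8 = ((-16/5 - 1)*2)*8 = -21/5*2*8 = -42/5*8 = -336/5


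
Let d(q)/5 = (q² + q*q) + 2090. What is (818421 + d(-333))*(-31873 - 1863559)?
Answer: -3672894207752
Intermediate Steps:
d(q) = 10450 + 10*q² (d(q) = 5*((q² + q*q) + 2090) = 5*((q² + q²) + 2090) = 5*(2*q² + 2090) = 5*(2090 + 2*q²) = 10450 + 10*q²)
(818421 + d(-333))*(-31873 - 1863559) = (818421 + (10450 + 10*(-333)²))*(-31873 - 1863559) = (818421 + (10450 + 10*110889))*(-1895432) = (818421 + (10450 + 1108890))*(-1895432) = (818421 + 1119340)*(-1895432) = 1937761*(-1895432) = -3672894207752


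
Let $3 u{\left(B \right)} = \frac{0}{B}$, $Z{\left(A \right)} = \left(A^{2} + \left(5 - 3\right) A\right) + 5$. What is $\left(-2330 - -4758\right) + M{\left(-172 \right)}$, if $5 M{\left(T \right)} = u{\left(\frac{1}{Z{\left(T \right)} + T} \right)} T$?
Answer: $2428$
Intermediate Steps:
$Z{\left(A \right)} = 5 + A^{2} + 2 A$ ($Z{\left(A \right)} = \left(A^{2} + \left(5 - 3\right) A\right) + 5 = \left(A^{2} + 2 A\right) + 5 = 5 + A^{2} + 2 A$)
$u{\left(B \right)} = 0$ ($u{\left(B \right)} = \frac{0 \frac{1}{B}}{3} = \frac{1}{3} \cdot 0 = 0$)
$M{\left(T \right)} = 0$ ($M{\left(T \right)} = \frac{0 T}{5} = \frac{1}{5} \cdot 0 = 0$)
$\left(-2330 - -4758\right) + M{\left(-172 \right)} = \left(-2330 - -4758\right) + 0 = \left(-2330 + 4758\right) + 0 = 2428 + 0 = 2428$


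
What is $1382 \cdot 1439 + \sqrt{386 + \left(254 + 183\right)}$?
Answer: $1988698 + \sqrt{823} \approx 1.9887 \cdot 10^{6}$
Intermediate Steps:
$1382 \cdot 1439 + \sqrt{386 + \left(254 + 183\right)} = 1988698 + \sqrt{386 + 437} = 1988698 + \sqrt{823}$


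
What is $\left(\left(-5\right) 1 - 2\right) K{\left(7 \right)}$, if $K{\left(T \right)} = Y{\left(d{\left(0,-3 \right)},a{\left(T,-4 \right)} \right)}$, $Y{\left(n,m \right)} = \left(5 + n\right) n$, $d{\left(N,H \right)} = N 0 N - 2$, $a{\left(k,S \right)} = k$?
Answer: $42$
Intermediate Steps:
$d{\left(N,H \right)} = -2$ ($d{\left(N,H \right)} = 0 N - 2 = 0 - 2 = -2$)
$Y{\left(n,m \right)} = n \left(5 + n\right)$
$K{\left(T \right)} = -6$ ($K{\left(T \right)} = - 2 \left(5 - 2\right) = \left(-2\right) 3 = -6$)
$\left(\left(-5\right) 1 - 2\right) K{\left(7 \right)} = \left(\left(-5\right) 1 - 2\right) \left(-6\right) = \left(-5 - 2\right) \left(-6\right) = \left(-7\right) \left(-6\right) = 42$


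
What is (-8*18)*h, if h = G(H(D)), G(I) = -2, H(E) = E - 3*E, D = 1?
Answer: 288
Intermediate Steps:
H(E) = -2*E
h = -2
(-8*18)*h = -8*18*(-2) = -144*(-2) = 288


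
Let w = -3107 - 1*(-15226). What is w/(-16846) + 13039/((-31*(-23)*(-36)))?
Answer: -265362743/216201564 ≈ -1.2274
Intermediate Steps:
w = 12119 (w = -3107 + 15226 = 12119)
w/(-16846) + 13039/((-31*(-23)*(-36))) = 12119/(-16846) + 13039/((-31*(-23)*(-36))) = 12119*(-1/16846) + 13039/((713*(-36))) = -12119/16846 + 13039/(-25668) = -12119/16846 + 13039*(-1/25668) = -12119/16846 - 13039/25668 = -265362743/216201564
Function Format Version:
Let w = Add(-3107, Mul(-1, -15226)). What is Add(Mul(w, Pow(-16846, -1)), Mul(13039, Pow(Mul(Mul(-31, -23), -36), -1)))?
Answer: Rational(-265362743, 216201564) ≈ -1.2274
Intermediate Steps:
w = 12119 (w = Add(-3107, 15226) = 12119)
Add(Mul(w, Pow(-16846, -1)), Mul(13039, Pow(Mul(Mul(-31, -23), -36), -1))) = Add(Mul(12119, Pow(-16846, -1)), Mul(13039, Pow(Mul(Mul(-31, -23), -36), -1))) = Add(Mul(12119, Rational(-1, 16846)), Mul(13039, Pow(Mul(713, -36), -1))) = Add(Rational(-12119, 16846), Mul(13039, Pow(-25668, -1))) = Add(Rational(-12119, 16846), Mul(13039, Rational(-1, 25668))) = Add(Rational(-12119, 16846), Rational(-13039, 25668)) = Rational(-265362743, 216201564)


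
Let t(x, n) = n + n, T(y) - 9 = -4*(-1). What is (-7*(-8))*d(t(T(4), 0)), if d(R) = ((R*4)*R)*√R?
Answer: 0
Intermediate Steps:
T(y) = 13 (T(y) = 9 - 4*(-1) = 9 + 4 = 13)
t(x, n) = 2*n
d(R) = 4*R^(5/2) (d(R) = ((4*R)*R)*√R = (4*R²)*√R = 4*R^(5/2))
(-7*(-8))*d(t(T(4), 0)) = (-7*(-8))*(4*(2*0)^(5/2)) = 56*(4*0^(5/2)) = 56*(4*0) = 56*0 = 0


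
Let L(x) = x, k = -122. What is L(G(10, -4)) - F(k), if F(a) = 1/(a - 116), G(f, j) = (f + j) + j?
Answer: 477/238 ≈ 2.0042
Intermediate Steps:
G(f, j) = f + 2*j
F(a) = 1/(-116 + a)
L(G(10, -4)) - F(k) = (10 + 2*(-4)) - 1/(-116 - 122) = (10 - 8) - 1/(-238) = 2 - 1*(-1/238) = 2 + 1/238 = 477/238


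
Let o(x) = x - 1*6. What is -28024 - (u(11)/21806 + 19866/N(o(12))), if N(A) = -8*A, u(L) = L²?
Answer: -2408266027/87224 ≈ -27610.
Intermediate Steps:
o(x) = -6 + x (o(x) = x - 6 = -6 + x)
-28024 - (u(11)/21806 + 19866/N(o(12))) = -28024 - (11²/21806 + 19866/((-8*(-6 + 12)))) = -28024 - (121*(1/21806) + 19866/((-8*6))) = -28024 - (121/21806 + 19866/(-48)) = -28024 - (121/21806 + 19866*(-1/48)) = -28024 - (121/21806 - 3311/8) = -28024 - 1*(-36099349/87224) = -28024 + 36099349/87224 = -2408266027/87224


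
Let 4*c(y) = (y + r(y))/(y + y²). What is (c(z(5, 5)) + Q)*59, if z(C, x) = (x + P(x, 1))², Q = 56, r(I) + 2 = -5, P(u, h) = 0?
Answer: 4295731/1300 ≈ 3304.4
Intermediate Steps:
r(I) = -7 (r(I) = -2 - 5 = -7)
z(C, x) = x² (z(C, x) = (x + 0)² = x²)
c(y) = (-7 + y)/(4*(y + y²)) (c(y) = ((y - 7)/(y + y²))/4 = ((-7 + y)/(y + y²))/4 = (-7 + y)/(4*(y + y²)))
(c(z(5, 5)) + Q)*59 = ((-7 + 5²)/(4*(5²)*(1 + 5²)) + 56)*59 = ((¼)*(-7 + 25)/(25*(1 + 25)) + 56)*59 = ((¼)*(1/25)*18/26 + 56)*59 = ((¼)*(1/25)*(1/26)*18 + 56)*59 = (9/1300 + 56)*59 = (72809/1300)*59 = 4295731/1300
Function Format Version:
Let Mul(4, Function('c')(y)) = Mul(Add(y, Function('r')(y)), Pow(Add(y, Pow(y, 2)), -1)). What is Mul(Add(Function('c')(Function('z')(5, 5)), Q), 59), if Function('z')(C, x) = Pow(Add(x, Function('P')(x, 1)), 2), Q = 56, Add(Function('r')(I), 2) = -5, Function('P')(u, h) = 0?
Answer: Rational(4295731, 1300) ≈ 3304.4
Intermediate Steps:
Function('r')(I) = -7 (Function('r')(I) = Add(-2, -5) = -7)
Function('z')(C, x) = Pow(x, 2) (Function('z')(C, x) = Pow(Add(x, 0), 2) = Pow(x, 2))
Function('c')(y) = Mul(Rational(1, 4), Pow(Add(y, Pow(y, 2)), -1), Add(-7, y)) (Function('c')(y) = Mul(Rational(1, 4), Mul(Add(y, -7), Pow(Add(y, Pow(y, 2)), -1))) = Mul(Rational(1, 4), Mul(Add(-7, y), Pow(Add(y, Pow(y, 2)), -1))) = Mul(Rational(1, 4), Mul(Pow(Add(y, Pow(y, 2)), -1), Add(-7, y))) = Mul(Rational(1, 4), Pow(Add(y, Pow(y, 2)), -1), Add(-7, y)))
Mul(Add(Function('c')(Function('z')(5, 5)), Q), 59) = Mul(Add(Mul(Rational(1, 4), Pow(Pow(5, 2), -1), Pow(Add(1, Pow(5, 2)), -1), Add(-7, Pow(5, 2))), 56), 59) = Mul(Add(Mul(Rational(1, 4), Pow(25, -1), Pow(Add(1, 25), -1), Add(-7, 25)), 56), 59) = Mul(Add(Mul(Rational(1, 4), Rational(1, 25), Pow(26, -1), 18), 56), 59) = Mul(Add(Mul(Rational(1, 4), Rational(1, 25), Rational(1, 26), 18), 56), 59) = Mul(Add(Rational(9, 1300), 56), 59) = Mul(Rational(72809, 1300), 59) = Rational(4295731, 1300)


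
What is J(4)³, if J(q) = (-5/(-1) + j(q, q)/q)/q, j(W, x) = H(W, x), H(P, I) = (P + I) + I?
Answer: 8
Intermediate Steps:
H(P, I) = P + 2*I (H(P, I) = (I + P) + I = P + 2*I)
j(W, x) = W + 2*x
J(q) = 8/q (J(q) = (-5/(-1) + (q + 2*q)/q)/q = (-5*(-1) + (3*q)/q)/q = (5 + 3)/q = 8/q)
J(4)³ = (8/4)³ = (8*(¼))³ = 2³ = 8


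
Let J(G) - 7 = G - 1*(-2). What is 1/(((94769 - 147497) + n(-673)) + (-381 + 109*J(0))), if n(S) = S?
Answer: -1/52801 ≈ -1.8939e-5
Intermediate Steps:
J(G) = 9 + G (J(G) = 7 + (G - 1*(-2)) = 7 + (G + 2) = 7 + (2 + G) = 9 + G)
1/(((94769 - 147497) + n(-673)) + (-381 + 109*J(0))) = 1/(((94769 - 147497) - 673) + (-381 + 109*(9 + 0))) = 1/((-52728 - 673) + (-381 + 109*9)) = 1/(-53401 + (-381 + 981)) = 1/(-53401 + 600) = 1/(-52801) = -1/52801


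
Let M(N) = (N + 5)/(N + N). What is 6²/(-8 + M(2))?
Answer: -144/25 ≈ -5.7600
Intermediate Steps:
M(N) = (5 + N)/(2*N) (M(N) = (5 + N)/((2*N)) = (5 + N)*(1/(2*N)) = (5 + N)/(2*N))
6²/(-8 + M(2)) = 6²/(-8 + (½)*(5 + 2)/2) = 36/(-8 + (½)*(½)*7) = 36/(-8 + 7/4) = 36/(-25/4) = 36*(-4/25) = -144/25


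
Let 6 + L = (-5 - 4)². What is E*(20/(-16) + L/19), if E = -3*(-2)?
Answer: 615/38 ≈ 16.184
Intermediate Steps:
L = 75 (L = -6 + (-5 - 4)² = -6 + (-9)² = -6 + 81 = 75)
E = 6
E*(20/(-16) + L/19) = 6*(20/(-16) + 75/19) = 6*(20*(-1/16) + 75*(1/19)) = 6*(-5/4 + 75/19) = 6*(205/76) = 615/38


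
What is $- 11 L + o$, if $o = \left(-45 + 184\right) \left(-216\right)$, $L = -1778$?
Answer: $-10466$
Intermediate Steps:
$o = -30024$ ($o = 139 \left(-216\right) = -30024$)
$- 11 L + o = \left(-11\right) \left(-1778\right) - 30024 = 19558 - 30024 = -10466$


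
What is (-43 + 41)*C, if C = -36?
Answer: 72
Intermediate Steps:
(-43 + 41)*C = (-43 + 41)*(-36) = -2*(-36) = 72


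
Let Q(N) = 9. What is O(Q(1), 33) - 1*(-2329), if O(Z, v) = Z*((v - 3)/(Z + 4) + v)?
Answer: 34408/13 ≈ 2646.8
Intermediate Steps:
O(Z, v) = Z*(v + (-3 + v)/(4 + Z)) (O(Z, v) = Z*((-3 + v)/(4 + Z) + v) = Z*(v + (-3 + v)/(4 + Z)))
O(Q(1), 33) - 1*(-2329) = 9*(-3 + 5*33 + 9*33)/(4 + 9) - 1*(-2329) = 9*(-3 + 165 + 297)/13 + 2329 = 9*(1/13)*459 + 2329 = 4131/13 + 2329 = 34408/13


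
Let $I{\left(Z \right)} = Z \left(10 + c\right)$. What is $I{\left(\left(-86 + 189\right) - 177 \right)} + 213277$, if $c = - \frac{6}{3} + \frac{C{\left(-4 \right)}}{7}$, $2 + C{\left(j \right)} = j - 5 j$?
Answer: $212537$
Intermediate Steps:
$C{\left(j \right)} = -2 - 4 j$ ($C{\left(j \right)} = -2 + \left(j - 5 j\right) = -2 - 4 j$)
$c = 0$ ($c = - \frac{6}{3} + \frac{-2 - -16}{7} = \left(-6\right) \frac{1}{3} + \left(-2 + 16\right) \frac{1}{7} = -2 + 14 \cdot \frac{1}{7} = -2 + 2 = 0$)
$I{\left(Z \right)} = 10 Z$ ($I{\left(Z \right)} = Z \left(10 + 0\right) = Z 10 = 10 Z$)
$I{\left(\left(-86 + 189\right) - 177 \right)} + 213277 = 10 \left(\left(-86 + 189\right) - 177\right) + 213277 = 10 \left(103 - 177\right) + 213277 = 10 \left(-74\right) + 213277 = -740 + 213277 = 212537$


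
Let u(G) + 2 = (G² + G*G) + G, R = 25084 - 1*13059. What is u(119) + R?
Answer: 40464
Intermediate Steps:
R = 12025 (R = 25084 - 13059 = 12025)
u(G) = -2 + G + 2*G² (u(G) = -2 + ((G² + G*G) + G) = -2 + ((G² + G²) + G) = -2 + (2*G² + G) = -2 + (G + 2*G²) = -2 + G + 2*G²)
u(119) + R = (-2 + 119 + 2*119²) + 12025 = (-2 + 119 + 2*14161) + 12025 = (-2 + 119 + 28322) + 12025 = 28439 + 12025 = 40464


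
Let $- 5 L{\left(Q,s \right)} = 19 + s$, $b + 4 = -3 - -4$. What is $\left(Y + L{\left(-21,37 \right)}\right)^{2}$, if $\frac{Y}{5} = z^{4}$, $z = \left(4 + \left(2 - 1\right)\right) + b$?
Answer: $\frac{118336}{25} \approx 4733.4$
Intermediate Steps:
$b = -3$ ($b = -4 - -1 = -4 + \left(-3 + 4\right) = -4 + 1 = -3$)
$z = 2$ ($z = \left(4 + \left(2 - 1\right)\right) - 3 = \left(4 + 1\right) - 3 = 5 - 3 = 2$)
$L{\left(Q,s \right)} = - \frac{19}{5} - \frac{s}{5}$ ($L{\left(Q,s \right)} = - \frac{19 + s}{5} = - \frac{19}{5} - \frac{s}{5}$)
$Y = 80$ ($Y = 5 \cdot 2^{4} = 5 \cdot 16 = 80$)
$\left(Y + L{\left(-21,37 \right)}\right)^{2} = \left(80 - \frac{56}{5}\right)^{2} = \left(\frac{344}{5}\right)^{2} = \frac{118336}{25}$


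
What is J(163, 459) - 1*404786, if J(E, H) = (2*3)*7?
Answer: -404744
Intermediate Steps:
J(E, H) = 42 (J(E, H) = 6*7 = 42)
J(163, 459) - 1*404786 = 42 - 1*404786 = 42 - 404786 = -404744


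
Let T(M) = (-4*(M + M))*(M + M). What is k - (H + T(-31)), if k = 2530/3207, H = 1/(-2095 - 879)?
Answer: 146657941795/9537618 ≈ 15377.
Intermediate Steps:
H = -1/2974 (H = 1/(-2974) = -1/2974 ≈ -0.00033625)
k = 2530/3207 (k = 2530*(1/3207) = 2530/3207 ≈ 0.78890)
T(M) = -16*M² (T(M) = (-8*M)*(2*M) = -16*M²)
k - (H + T(-31)) = 2530/3207 - (-1/2974 - 16*(-31)²) = 2530/3207 - (-1/2974 - 16*961) = 2530/3207 - (-1/2974 - 15376) = 2530/3207 - 1*(-45728225/2974) = 2530/3207 + 45728225/2974 = 146657941795/9537618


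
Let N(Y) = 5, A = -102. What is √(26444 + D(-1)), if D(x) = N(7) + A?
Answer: √26347 ≈ 162.32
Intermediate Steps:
D(x) = -97 (D(x) = 5 - 102 = -97)
√(26444 + D(-1)) = √(26444 - 97) = √26347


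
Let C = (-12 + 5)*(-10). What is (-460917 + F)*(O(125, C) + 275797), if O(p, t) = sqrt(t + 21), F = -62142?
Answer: -144258103023 - 523059*sqrt(91) ≈ -1.4426e+11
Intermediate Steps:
C = 70 (C = -7*(-10) = 70)
O(p, t) = sqrt(21 + t)
(-460917 + F)*(O(125, C) + 275797) = (-460917 - 62142)*(sqrt(21 + 70) + 275797) = -523059*(sqrt(91) + 275797) = -523059*(275797 + sqrt(91)) = -144258103023 - 523059*sqrt(91)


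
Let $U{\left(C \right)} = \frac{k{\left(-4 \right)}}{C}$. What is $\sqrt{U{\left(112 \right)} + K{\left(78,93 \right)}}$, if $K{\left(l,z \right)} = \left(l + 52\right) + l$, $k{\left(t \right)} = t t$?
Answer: $\frac{\sqrt{10199}}{7} \approx 14.427$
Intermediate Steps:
$k{\left(t \right)} = t^{2}$
$K{\left(l,z \right)} = 52 + 2 l$ ($K{\left(l,z \right)} = \left(52 + l\right) + l = 52 + 2 l$)
$U{\left(C \right)} = \frac{16}{C}$ ($U{\left(C \right)} = \frac{\left(-4\right)^{2}}{C} = \frac{16}{C}$)
$\sqrt{U{\left(112 \right)} + K{\left(78,93 \right)}} = \sqrt{\frac{16}{112} + \left(52 + 2 \cdot 78\right)} = \sqrt{16 \cdot \frac{1}{112} + \left(52 + 156\right)} = \sqrt{\frac{1}{7} + 208} = \sqrt{\frac{1457}{7}} = \frac{\sqrt{10199}}{7}$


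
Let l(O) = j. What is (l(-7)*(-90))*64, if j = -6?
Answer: 34560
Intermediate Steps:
l(O) = -6
(l(-7)*(-90))*64 = -6*(-90)*64 = 540*64 = 34560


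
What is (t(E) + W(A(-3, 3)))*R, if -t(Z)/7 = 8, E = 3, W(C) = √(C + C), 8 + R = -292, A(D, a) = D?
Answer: 16800 - 300*I*√6 ≈ 16800.0 - 734.85*I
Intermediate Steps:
R = -300 (R = -8 - 292 = -300)
W(C) = √2*√C (W(C) = √(2*C) = √2*√C)
t(Z) = -56 (t(Z) = -7*8 = -56)
(t(E) + W(A(-3, 3)))*R = (-56 + √2*√(-3))*(-300) = (-56 + √2*(I*√3))*(-300) = (-56 + I*√6)*(-300) = 16800 - 300*I*√6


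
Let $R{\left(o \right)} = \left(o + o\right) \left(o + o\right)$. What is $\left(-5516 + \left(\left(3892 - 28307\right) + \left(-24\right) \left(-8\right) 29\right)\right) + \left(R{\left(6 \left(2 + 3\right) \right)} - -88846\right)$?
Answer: $68083$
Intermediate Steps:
$R{\left(o \right)} = 4 o^{2}$ ($R{\left(o \right)} = 2 o 2 o = 4 o^{2}$)
$\left(-5516 + \left(\left(3892 - 28307\right) + \left(-24\right) \left(-8\right) 29\right)\right) + \left(R{\left(6 \left(2 + 3\right) \right)} - -88846\right) = \left(-5516 + \left(\left(3892 - 28307\right) + \left(-24\right) \left(-8\right) 29\right)\right) + \left(4 \left(6 \left(2 + 3\right)\right)^{2} - -88846\right) = \left(-5516 + \left(-24415 + 192 \cdot 29\right)\right) + \left(4 \left(6 \cdot 5\right)^{2} + 88846\right) = \left(-5516 + \left(-24415 + 5568\right)\right) + \left(4 \cdot 30^{2} + 88846\right) = \left(-5516 - 18847\right) + \left(4 \cdot 900 + 88846\right) = -24363 + \left(3600 + 88846\right) = -24363 + 92446 = 68083$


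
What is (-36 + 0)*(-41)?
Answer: 1476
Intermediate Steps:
(-36 + 0)*(-41) = -36*(-41) = 1476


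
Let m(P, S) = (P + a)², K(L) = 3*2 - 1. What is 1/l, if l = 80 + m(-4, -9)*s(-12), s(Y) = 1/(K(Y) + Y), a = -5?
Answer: 7/479 ≈ 0.014614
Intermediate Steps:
K(L) = 5 (K(L) = 6 - 1 = 5)
m(P, S) = (-5 + P)² (m(P, S) = (P - 5)² = (-5 + P)²)
s(Y) = 1/(5 + Y)
l = 479/7 (l = 80 + (-5 - 4)²/(5 - 12) = 80 + (-9)²/(-7) = 80 + 81*(-⅐) = 80 - 81/7 = 479/7 ≈ 68.429)
1/l = 1/(479/7) = 7/479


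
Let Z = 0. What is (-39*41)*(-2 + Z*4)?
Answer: 3198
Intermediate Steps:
(-39*41)*(-2 + Z*4) = (-39*41)*(-2 + 0*4) = -1599*(-2 + 0) = -1599*(-2) = 3198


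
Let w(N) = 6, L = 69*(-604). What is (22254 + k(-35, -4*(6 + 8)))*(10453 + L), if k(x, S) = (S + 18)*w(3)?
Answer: -687717798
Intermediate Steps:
L = -41676
k(x, S) = 108 + 6*S (k(x, S) = (S + 18)*6 = (18 + S)*6 = 108 + 6*S)
(22254 + k(-35, -4*(6 + 8)))*(10453 + L) = (22254 + (108 + 6*(-4*(6 + 8))))*(10453 - 41676) = (22254 + (108 + 6*(-4*14)))*(-31223) = (22254 + (108 + 6*(-56)))*(-31223) = (22254 + (108 - 336))*(-31223) = (22254 - 228)*(-31223) = 22026*(-31223) = -687717798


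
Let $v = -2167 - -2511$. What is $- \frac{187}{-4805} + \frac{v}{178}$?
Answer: $\frac{843103}{427645} \approx 1.9715$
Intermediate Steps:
$v = 344$ ($v = -2167 + 2511 = 344$)
$- \frac{187}{-4805} + \frac{v}{178} = - \frac{187}{-4805} + \frac{344}{178} = \left(-187\right) \left(- \frac{1}{4805}\right) + 344 \cdot \frac{1}{178} = \frac{187}{4805} + \frac{172}{89} = \frac{843103}{427645}$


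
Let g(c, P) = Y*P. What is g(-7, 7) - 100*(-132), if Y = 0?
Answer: 13200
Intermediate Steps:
g(c, P) = 0 (g(c, P) = 0*P = 0)
g(-7, 7) - 100*(-132) = 0 - 100*(-132) = 0 + 13200 = 13200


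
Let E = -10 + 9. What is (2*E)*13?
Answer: -26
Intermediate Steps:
E = -1
(2*E)*13 = (2*(-1))*13 = -2*13 = -26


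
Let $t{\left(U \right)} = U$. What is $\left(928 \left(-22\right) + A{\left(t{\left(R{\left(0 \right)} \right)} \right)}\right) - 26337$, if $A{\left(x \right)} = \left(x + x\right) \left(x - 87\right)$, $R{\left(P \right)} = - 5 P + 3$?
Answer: $-47257$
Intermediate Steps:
$R{\left(P \right)} = 3 - 5 P$
$A{\left(x \right)} = 2 x \left(-87 + x\right)$
$\left(928 \left(-22\right) + A{\left(t{\left(R{\left(0 \right)} \right)} \right)}\right) - 26337 = \left(928 \left(-22\right) + 2 \left(3 - 0\right) \left(-87 + \left(3 - 0\right)\right)\right) - 26337 = \left(-20416 + 2 \left(3 + 0\right) \left(-87 + \left(3 + 0\right)\right)\right) - 26337 = \left(-20416 + 2 \cdot 3 \left(-87 + 3\right)\right) - 26337 = \left(-20416 + 2 \cdot 3 \left(-84\right)\right) - 26337 = \left(-20416 - 504\right) - 26337 = -20920 - 26337 = -47257$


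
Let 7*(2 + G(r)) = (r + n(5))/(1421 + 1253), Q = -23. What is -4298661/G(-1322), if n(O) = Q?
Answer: 8940259622/4309 ≈ 2.0748e+6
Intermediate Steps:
n(O) = -23
G(r) = -37459/18718 + r/18718 (G(r) = -2 + ((r - 23)/(1421 + 1253))/7 = -2 + ((-23 + r)/2674)/7 = -2 + ((-23 + r)*(1/2674))/7 = -2 + (-23/2674 + r/2674)/7 = -2 + (-23/18718 + r/18718) = -37459/18718 + r/18718)
-4298661/G(-1322) = -4298661/(-37459/18718 + (1/18718)*(-1322)) = -4298661/(-37459/18718 - 661/9359) = -4298661/(-38781/18718) = -4298661*(-18718/38781) = 8940259622/4309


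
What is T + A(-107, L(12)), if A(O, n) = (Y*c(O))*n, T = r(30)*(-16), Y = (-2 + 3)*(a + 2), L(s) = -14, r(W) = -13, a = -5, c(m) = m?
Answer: -4286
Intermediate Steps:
Y = -3 (Y = (-2 + 3)*(-5 + 2) = 1*(-3) = -3)
T = 208 (T = -13*(-16) = 208)
A(O, n) = -3*O*n (A(O, n) = (-3*O)*n = -3*O*n)
T + A(-107, L(12)) = 208 - 3*(-107)*(-14) = 208 - 4494 = -4286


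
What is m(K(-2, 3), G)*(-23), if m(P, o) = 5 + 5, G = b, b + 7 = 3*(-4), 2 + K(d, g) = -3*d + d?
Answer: -230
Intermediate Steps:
K(d, g) = -2 - 2*d (K(d, g) = -2 + (-3*d + d) = -2 - 2*d)
b = -19 (b = -7 + 3*(-4) = -7 - 12 = -19)
G = -19
m(P, o) = 10
m(K(-2, 3), G)*(-23) = 10*(-23) = -230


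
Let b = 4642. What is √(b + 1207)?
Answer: √5849 ≈ 76.479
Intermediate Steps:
√(b + 1207) = √(4642 + 1207) = √5849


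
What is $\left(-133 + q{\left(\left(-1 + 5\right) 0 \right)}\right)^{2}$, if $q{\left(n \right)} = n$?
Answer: $17689$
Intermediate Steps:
$\left(-133 + q{\left(\left(-1 + 5\right) 0 \right)}\right)^{2} = \left(-133 + \left(-1 + 5\right) 0\right)^{2} = \left(-133 + 4 \cdot 0\right)^{2} = \left(-133 + 0\right)^{2} = \left(-133\right)^{2} = 17689$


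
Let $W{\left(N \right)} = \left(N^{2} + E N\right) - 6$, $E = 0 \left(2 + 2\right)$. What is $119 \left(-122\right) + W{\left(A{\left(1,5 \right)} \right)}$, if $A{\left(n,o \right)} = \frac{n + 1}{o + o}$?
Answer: $- \frac{363099}{25} \approx -14524.0$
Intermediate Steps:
$E = 0$ ($E = 0 \cdot 4 = 0$)
$A{\left(n,o \right)} = \frac{1 + n}{2 o}$
$W{\left(N \right)} = -6 + N^{2}$ ($W{\left(N \right)} = \left(N^{2} + 0 N\right) - 6 = \left(N^{2} + 0\right) - 6 = N^{2} - 6 = -6 + N^{2}$)
$119 \left(-122\right) + W{\left(A{\left(1,5 \right)} \right)} = 119 \left(-122\right) - \left(6 - \left(\frac{1 + 1}{2 \cdot 5}\right)^{2}\right) = -14518 - \left(6 - \left(\frac{1}{2} \cdot \frac{1}{5} \cdot 2\right)^{2}\right) = -14518 - \left(6 - \left(\frac{1}{5}\right)^{2}\right) = -14518 + \left(-6 + \frac{1}{25}\right) = -14518 - \frac{149}{25} = - \frac{363099}{25}$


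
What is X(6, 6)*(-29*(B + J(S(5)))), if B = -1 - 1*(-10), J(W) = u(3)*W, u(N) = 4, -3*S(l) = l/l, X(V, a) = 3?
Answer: -667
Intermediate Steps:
S(l) = -⅓ (S(l) = -l/(3*l) = -⅓*1 = -⅓)
J(W) = 4*W
B = 9 (B = -1 + 10 = 9)
X(6, 6)*(-29*(B + J(S(5)))) = 3*(-29*(9 + 4*(-⅓))) = 3*(-29*(9 - 4/3)) = 3*(-29*23/3) = 3*(-667/3) = -667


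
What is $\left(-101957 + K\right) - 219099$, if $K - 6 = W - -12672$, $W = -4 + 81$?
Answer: $-308301$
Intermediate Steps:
$W = 77$
$K = 12755$ ($K = 6 + \left(77 - -12672\right) = 6 + \left(77 + 12672\right) = 6 + 12749 = 12755$)
$\left(-101957 + K\right) - 219099 = \left(-101957 + 12755\right) - 219099 = -89202 - 219099 = -308301$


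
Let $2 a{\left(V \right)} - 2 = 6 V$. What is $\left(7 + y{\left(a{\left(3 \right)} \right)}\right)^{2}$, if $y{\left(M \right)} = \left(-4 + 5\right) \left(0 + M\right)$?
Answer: $289$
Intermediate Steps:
$a{\left(V \right)} = 1 + 3 V$ ($a{\left(V \right)} = 1 + \frac{6 V}{2} = 1 + 3 V$)
$y{\left(M \right)} = M$ ($y{\left(M \right)} = 1 M = M$)
$\left(7 + y{\left(a{\left(3 \right)} \right)}\right)^{2} = \left(7 + \left(1 + 3 \cdot 3\right)\right)^{2} = \left(7 + \left(1 + 9\right)\right)^{2} = \left(7 + 10\right)^{2} = 17^{2} = 289$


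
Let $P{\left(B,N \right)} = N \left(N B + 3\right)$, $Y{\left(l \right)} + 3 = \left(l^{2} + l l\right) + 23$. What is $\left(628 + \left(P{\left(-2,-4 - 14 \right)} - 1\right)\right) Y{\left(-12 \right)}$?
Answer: $-23100$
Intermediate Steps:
$Y{\left(l \right)} = 20 + 2 l^{2}$ ($Y{\left(l \right)} = -3 + \left(\left(l^{2} + l l\right) + 23\right) = -3 + \left(\left(l^{2} + l^{2}\right) + 23\right) = -3 + \left(2 l^{2} + 23\right) = -3 + \left(23 + 2 l^{2}\right) = 20 + 2 l^{2}$)
$P{\left(B,N \right)} = N \left(3 + B N\right)$ ($P{\left(B,N \right)} = N \left(B N + 3\right) = N \left(3 + B N\right)$)
$\left(628 + \left(P{\left(-2,-4 - 14 \right)} - 1\right)\right) Y{\left(-12 \right)} = \left(628 + \left(\left(-4 - 14\right) \left(3 - 2 \left(-4 - 14\right)\right) - 1\right)\right) \left(20 + 2 \left(-12\right)^{2}\right) = \left(628 + \left(\left(-4 - 14\right) \left(3 - 2 \left(-4 - 14\right)\right) - 1\right)\right) \left(20 + 2 \cdot 144\right) = \left(628 - \left(1 + 18 \left(3 - -36\right)\right)\right) \left(20 + 288\right) = \left(628 - \left(1 + 18 \left(3 + 36\right)\right)\right) 308 = \left(628 - 703\right) 308 = \left(-75\right) 308 = -23100$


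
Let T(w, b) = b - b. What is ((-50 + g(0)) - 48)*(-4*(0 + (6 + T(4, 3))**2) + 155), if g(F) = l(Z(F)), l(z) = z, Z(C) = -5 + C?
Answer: -1133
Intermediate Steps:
T(w, b) = 0
g(F) = -5 + F
((-50 + g(0)) - 48)*(-4*(0 + (6 + T(4, 3))**2) + 155) = ((-50 + (-5 + 0)) - 48)*(-4*(0 + (6 + 0)**2) + 155) = ((-50 - 5) - 48)*(-4*(0 + 6**2) + 155) = (-55 - 48)*(-4*(0 + 36) + 155) = -103*(-4*36 + 155) = -103*(-144 + 155) = -103*11 = -1133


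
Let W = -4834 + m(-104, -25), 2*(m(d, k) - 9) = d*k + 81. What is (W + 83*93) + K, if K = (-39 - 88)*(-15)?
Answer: 12279/2 ≈ 6139.5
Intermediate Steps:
m(d, k) = 99/2 + d*k/2 (m(d, k) = 9 + (d*k + 81)/2 = 9 + (81 + d*k)/2 = 9 + (81/2 + d*k/2) = 99/2 + d*k/2)
W = -6969/2 (W = -4834 + (99/2 + (½)*(-104)*(-25)) = -4834 + (99/2 + 1300) = -4834 + 2699/2 = -6969/2 ≈ -3484.5)
K = 1905 (K = -127*(-15) = 1905)
(W + 83*93) + K = (-6969/2 + 83*93) + 1905 = (-6969/2 + 7719) + 1905 = 8469/2 + 1905 = 12279/2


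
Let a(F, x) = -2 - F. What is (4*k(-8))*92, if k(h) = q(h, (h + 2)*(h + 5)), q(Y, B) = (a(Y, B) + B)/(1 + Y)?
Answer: -8832/7 ≈ -1261.7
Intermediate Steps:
q(Y, B) = (-2 + B - Y)/(1 + Y) (q(Y, B) = ((-2 - Y) + B)/(1 + Y) = (-2 + B - Y)/(1 + Y))
k(h) = (-2 - h + (2 + h)*(5 + h))/(1 + h) (k(h) = (-2 + (h + 2)*(h + 5) - h)/(1 + h) = (-2 + (2 + h)*(5 + h) - h)/(1 + h) = (-2 - h + (2 + h)*(5 + h))/(1 + h))
(4*k(-8))*92 = (4*((8 + (-8)² + 6*(-8))/(1 - 8)))*92 = (4*((8 + 64 - 48)/(-7)))*92 = (4*(-⅐*24))*92 = (4*(-24/7))*92 = -96/7*92 = -8832/7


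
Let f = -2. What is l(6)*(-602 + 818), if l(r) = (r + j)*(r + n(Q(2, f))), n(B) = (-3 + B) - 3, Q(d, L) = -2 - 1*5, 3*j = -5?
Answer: -6552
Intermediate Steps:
j = -5/3 (j = (1/3)*(-5) = -5/3 ≈ -1.6667)
Q(d, L) = -7 (Q(d, L) = -2 - 5 = -7)
n(B) = -6 + B
l(r) = (-13 + r)*(-5/3 + r) (l(r) = (r - 5/3)*(r + (-6 - 7)) = (-5/3 + r)*(r - 13) = (-5/3 + r)*(-13 + r) = (-13 + r)*(-5/3 + r))
l(6)*(-602 + 818) = (65/3 + 6**2 - 44/3*6)*(-602 + 818) = (65/3 + 36 - 88)*216 = -91/3*216 = -6552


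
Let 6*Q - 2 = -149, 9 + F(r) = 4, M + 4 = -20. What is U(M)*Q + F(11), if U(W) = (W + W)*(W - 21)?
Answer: -52925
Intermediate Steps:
M = -24 (M = -4 - 20 = -24)
F(r) = -5 (F(r) = -9 + 4 = -5)
Q = -49/2 (Q = 1/3 + (1/6)*(-149) = 1/3 - 149/6 = -49/2 ≈ -24.500)
U(W) = 2*W*(-21 + W) (U(W) = (2*W)*(-21 + W) = 2*W*(-21 + W))
U(M)*Q + F(11) = (2*(-24)*(-21 - 24))*(-49/2) - 5 = (2*(-24)*(-45))*(-49/2) - 5 = 2160*(-49/2) - 5 = -52920 - 5 = -52925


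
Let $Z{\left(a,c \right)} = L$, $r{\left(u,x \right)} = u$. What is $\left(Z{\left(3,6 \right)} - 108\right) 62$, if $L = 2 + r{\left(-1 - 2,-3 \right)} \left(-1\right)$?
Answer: $-6386$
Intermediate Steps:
$L = 5$ ($L = 2 + \left(-1 - 2\right) \left(-1\right) = 2 - -3 = 2 + 3 = 5$)
$Z{\left(a,c \right)} = 5$
$\left(Z{\left(3,6 \right)} - 108\right) 62 = \left(5 - 108\right) 62 = \left(-103\right) 62 = -6386$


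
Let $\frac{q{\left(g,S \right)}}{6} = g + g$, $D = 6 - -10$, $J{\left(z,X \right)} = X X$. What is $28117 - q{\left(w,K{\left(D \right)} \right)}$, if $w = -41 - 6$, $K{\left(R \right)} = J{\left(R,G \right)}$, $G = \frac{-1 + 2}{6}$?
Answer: $28681$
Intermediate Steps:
$G = \frac{1}{6}$ ($G = 1 \cdot \frac{1}{6} = \frac{1}{6} \approx 0.16667$)
$J{\left(z,X \right)} = X^{2}$
$D = 16$ ($D = 6 + 10 = 16$)
$K{\left(R \right)} = \frac{1}{36}$ ($K{\left(R \right)} = \left(\frac{1}{6}\right)^{2} = \frac{1}{36}$)
$w = -47$
$q{\left(g,S \right)} = 12 g$ ($q{\left(g,S \right)} = 6 \left(g + g\right) = 6 \cdot 2 g = 12 g$)
$28117 - q{\left(w,K{\left(D \right)} \right)} = 28117 - 12 \left(-47\right) = 28117 - -564 = 28117 + 564 = 28681$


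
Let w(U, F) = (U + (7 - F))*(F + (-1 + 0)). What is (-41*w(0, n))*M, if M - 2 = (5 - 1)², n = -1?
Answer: 11808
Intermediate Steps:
M = 18 (M = 2 + (5 - 1)² = 2 + 4² = 2 + 16 = 18)
w(U, F) = (-1 + F)*(7 + U - F) (w(U, F) = (7 + U - F)*(F - 1) = (7 + U - F)*(-1 + F) = (-1 + F)*(7 + U - F))
(-41*w(0, n))*M = -41*(-7 - 1*0 - 1*(-1)² + 8*(-1) - 1*0)*18 = -41*(-7 + 0 - 1*1 - 8 + 0)*18 = -41*(-7 + 0 - 1 - 8 + 0)*18 = -41*(-16)*18 = 656*18 = 11808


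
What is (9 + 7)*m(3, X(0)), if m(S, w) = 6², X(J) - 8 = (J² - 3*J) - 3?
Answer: 576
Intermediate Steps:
X(J) = 5 + J² - 3*J (X(J) = 8 + ((J² - 3*J) - 3) = 8 + (-3 + J² - 3*J) = 5 + J² - 3*J)
m(S, w) = 36
(9 + 7)*m(3, X(0)) = (9 + 7)*36 = 16*36 = 576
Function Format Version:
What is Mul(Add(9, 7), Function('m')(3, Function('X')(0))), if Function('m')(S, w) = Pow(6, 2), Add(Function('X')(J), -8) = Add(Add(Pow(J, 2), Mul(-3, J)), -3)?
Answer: 576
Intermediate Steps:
Function('X')(J) = Add(5, Pow(J, 2), Mul(-3, J)) (Function('X')(J) = Add(8, Add(Add(Pow(J, 2), Mul(-3, J)), -3)) = Add(8, Add(-3, Pow(J, 2), Mul(-3, J))) = Add(5, Pow(J, 2), Mul(-3, J)))
Function('m')(S, w) = 36
Mul(Add(9, 7), Function('m')(3, Function('X')(0))) = Mul(Add(9, 7), 36) = Mul(16, 36) = 576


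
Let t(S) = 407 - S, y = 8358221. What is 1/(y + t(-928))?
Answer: 1/8359556 ≈ 1.1962e-7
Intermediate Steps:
1/(y + t(-928)) = 1/(8358221 + (407 - 1*(-928))) = 1/(8358221 + (407 + 928)) = 1/(8358221 + 1335) = 1/8359556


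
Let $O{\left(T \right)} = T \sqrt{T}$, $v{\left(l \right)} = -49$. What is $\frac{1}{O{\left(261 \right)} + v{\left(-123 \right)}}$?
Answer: $\frac{49}{17777180} + \frac{783 \sqrt{29}}{17777180} \approx 0.00023995$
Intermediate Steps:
$O{\left(T \right)} = T^{\frac{3}{2}}$
$\frac{1}{O{\left(261 \right)} + v{\left(-123 \right)}} = \frac{1}{261^{\frac{3}{2}} - 49} = \frac{1}{783 \sqrt{29} - 49} = \frac{1}{-49 + 783 \sqrt{29}}$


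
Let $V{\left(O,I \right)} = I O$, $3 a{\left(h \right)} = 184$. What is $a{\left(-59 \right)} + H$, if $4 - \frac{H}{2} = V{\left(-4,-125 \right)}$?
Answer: $- \frac{2792}{3} \approx -930.67$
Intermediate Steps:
$a{\left(h \right)} = \frac{184}{3}$ ($a{\left(h \right)} = \frac{1}{3} \cdot 184 = \frac{184}{3}$)
$H = -992$ ($H = 8 - 2 \left(\left(-125\right) \left(-4\right)\right) = 8 - 1000 = -992$)
$a{\left(-59 \right)} + H = \frac{184}{3} - 992 = - \frac{2792}{3}$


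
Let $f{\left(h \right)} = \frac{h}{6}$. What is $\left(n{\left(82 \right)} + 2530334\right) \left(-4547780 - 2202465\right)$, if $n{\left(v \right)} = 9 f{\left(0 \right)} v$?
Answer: $-17080374431830$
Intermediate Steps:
$f{\left(h \right)} = \frac{h}{6}$ ($f{\left(h \right)} = h \frac{1}{6} = \frac{h}{6}$)
$n{\left(v \right)} = 0$ ($n{\left(v \right)} = 9 \cdot \frac{1}{6} \cdot 0 v = 9 \cdot 0 v = 0 v = 0$)
$\left(n{\left(82 \right)} + 2530334\right) \left(-4547780 - 2202465\right) = \left(0 + 2530334\right) \left(-4547780 - 2202465\right) = 2530334 \left(-6750245\right) = -17080374431830$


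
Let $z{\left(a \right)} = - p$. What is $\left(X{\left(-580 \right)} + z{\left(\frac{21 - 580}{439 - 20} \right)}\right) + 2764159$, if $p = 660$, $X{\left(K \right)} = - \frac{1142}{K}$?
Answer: $\frac{801415281}{290} \approx 2.7635 \cdot 10^{6}$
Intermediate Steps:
$z{\left(a \right)} = -660$ ($z{\left(a \right)} = \left(-1\right) 660 = -660$)
$\left(X{\left(-580 \right)} + z{\left(\frac{21 - 580}{439 - 20} \right)}\right) + 2764159 = \left(- \frac{1142}{-580} - 660\right) + 2764159 = \left(\left(-1142\right) \left(- \frac{1}{580}\right) - 660\right) + 2764159 = \left(\frac{571}{290} - 660\right) + 2764159 = - \frac{190829}{290} + 2764159 = \frac{801415281}{290}$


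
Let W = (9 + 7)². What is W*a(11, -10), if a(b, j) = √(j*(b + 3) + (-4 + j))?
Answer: 256*I*√154 ≈ 3176.9*I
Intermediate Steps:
a(b, j) = √(-4 + j + j*(3 + b)) (a(b, j) = √(j*(3 + b) + (-4 + j)) = √(-4 + j + j*(3 + b)))
W = 256 (W = 16² = 256)
W*a(11, -10) = 256*√(-4 + 4*(-10) + 11*(-10)) = 256*√(-4 - 40 - 110) = 256*√(-154) = 256*(I*√154) = 256*I*√154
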